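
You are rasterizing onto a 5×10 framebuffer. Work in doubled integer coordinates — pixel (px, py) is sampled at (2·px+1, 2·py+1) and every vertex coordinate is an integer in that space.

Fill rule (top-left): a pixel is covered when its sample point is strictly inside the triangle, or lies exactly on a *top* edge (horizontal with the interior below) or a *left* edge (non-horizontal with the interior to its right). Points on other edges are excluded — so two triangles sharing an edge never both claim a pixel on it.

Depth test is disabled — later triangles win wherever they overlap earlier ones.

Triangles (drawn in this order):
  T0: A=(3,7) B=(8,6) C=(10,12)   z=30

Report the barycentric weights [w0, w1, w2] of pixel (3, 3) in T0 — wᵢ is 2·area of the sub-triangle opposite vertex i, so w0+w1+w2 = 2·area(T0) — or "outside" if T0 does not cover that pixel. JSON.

T0:
  2·area = 32
  edge (3, 7)→(8, 6): d=(5,-1) top-left  bias=+0
  edge (8, 6)→(10, 12): d=(2,6) right/bottom  bias=-1
  edge (10, 12)→(3, 7): d=(-7,-5) top-left  bias=+0
    (3,1)@(7, 3): e=[-16,0,48] → ·  [on edge]
    (1,3)@(3, 7): e=[0,32,0] → █  [on edge]
    (2,3)@(5, 7): e=[2,20,10] → █
    (3,3)@(7, 7): e=[4,8,20] → █
    (4,3)@(9, 7): e=[6,-4,30] → ·
    (1,4)@(3, 9): e=[10,36,-14] → ·
    (2,4)@(5, 9): e=[12,24,-4] → ·
    (3,4)@(7, 9): e=[14,12,6] → █
    (4,4)@(9, 9): e=[16,0,16] → ·  [on edge]
    (3,5)@(7, 11): e=[24,16,-8] → ·
    (4,5)@(9, 11): e=[26,4,2] → █
    (4,6)@(9, 13): e=[36,8,-12] → ·
  covered (5 px):
    · · · · ·
    · · · · ·
    · · · · ·
    · █ █ █ ·
    · · · █ ·
    · · · · █
    · · · · ·
    · · · · ·
    · · · · ·
    · · · · ·

Result: [8,20,4]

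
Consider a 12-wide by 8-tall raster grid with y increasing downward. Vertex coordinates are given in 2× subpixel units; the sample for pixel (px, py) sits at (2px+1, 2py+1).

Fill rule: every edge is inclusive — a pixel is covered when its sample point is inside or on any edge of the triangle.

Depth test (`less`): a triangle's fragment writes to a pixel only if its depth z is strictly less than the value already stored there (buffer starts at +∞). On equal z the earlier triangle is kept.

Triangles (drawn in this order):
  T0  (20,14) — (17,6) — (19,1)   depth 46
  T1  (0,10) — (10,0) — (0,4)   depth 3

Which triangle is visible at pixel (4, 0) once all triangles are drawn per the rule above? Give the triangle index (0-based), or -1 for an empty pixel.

T0:
  2·area = 31
  edge (20, 14)→(17, 6): d=(-3,-8) inclusive
  edge (17, 6)→(19, 1): d=(2,-5) inclusive
  edge (19, 1)→(20, 14): d=(1,13) inclusive
    (9,0)@(19, 1): e=[31,0,0] → █  [on edge]
    (10,0)@(21, 1): e=[47,10,-26] → ·
    (9,1)@(19, 3): e=[25,4,2] → █
    (10,1)@(21, 3): e=[41,14,-24] → ·
    (9,2)@(19, 5): e=[19,8,4] → █
    (10,2)@(21, 5): e=[35,18,-22] → ·
    (9,3)@(19, 7): e=[13,12,6] → █
    (10,3)@(21, 7): e=[29,22,-20] → ·
    (9,4)@(19, 9): e=[7,16,8] → █
    (10,4)@(21, 9): e=[23,26,-18] → ·
    (7,5)@(15, 11): e=[-31,0,62] → ·  [on edge]
    (9,5)@(19, 11): e=[1,20,10] → █
  covered (6 px):
    · · · · · · · · · █ · ·
    · · · · · · · · · █ · ·
    · · · · · · · · · █ · ·
    · · · · · · · · · █ · ·
    · · · · · · · · · █ · ·
    · · · · · · · · · █ · ·
    · · · · · · · · · · · ·
    · · · · · · · · · · · ·
T1:
  2·area = 60  (B↔C swapped to make it positive)
  edge (0, 10)→(0, 4): d=(0,-6) inclusive
  edge (0, 4)→(10, 0): d=(10,-4) inclusive
  edge (10, 0)→(0, 10): d=(-10,10) inclusive
    (4,0)@(9, 1): e=[54,6,0] → █  [on edge]
    (5,0)@(11, 1): e=[66,14,-20] → ·
    (1,1)@(3, 3): e=[18,2,40] → █
    (2,1)@(5, 3): e=[30,10,20] → █
    (3,1)@(7, 3): e=[42,18,0] → █  [on edge]
    (4,1)@(9, 3): e=[54,26,-20] → ·
    (0,2)@(1, 5): e=[6,14,40] → █
    (2,2)@(5, 5): e=[30,30,0] → █  [on edge]
    (3,2)@(7, 5): e=[42,38,-20] → ·
    (0,3)@(1, 7): e=[6,34,20] → █
    (1,3)@(3, 7): e=[18,42,0] → █  [on edge]
    (2,3)@(5, 7): e=[30,50,-20] → ·
    (0,4)@(1, 9): e=[6,54,0] → █  [on edge]
  covered (10 px):
    · · · · █ · · · · · · ·
    · █ █ █ · · · · · · · ·
    █ █ █ · · · · · · · · ·
    █ █ · · · · · · · · · ·
    █ · · · · · · · · · · ·
    · · · · · · · · · · · ·
    · · · · · · · · · · · ·
    · · · · · · · · · · · ·

Z-buffer (winner per pixel, '.' = empty):
  . . . . 1 . . . . 0 . .
  . 1 1 1 . . . . . 0 . .
  1 1 1 . . . . . . 0 . .
  1 1 . . . . . . . 0 . .
  1 . . . . . . . . 0 . .
  . . . . . . . . . 0 . .
  . . . . . . . . . . . .
  . . . . . . . . . . . .

Answer: 1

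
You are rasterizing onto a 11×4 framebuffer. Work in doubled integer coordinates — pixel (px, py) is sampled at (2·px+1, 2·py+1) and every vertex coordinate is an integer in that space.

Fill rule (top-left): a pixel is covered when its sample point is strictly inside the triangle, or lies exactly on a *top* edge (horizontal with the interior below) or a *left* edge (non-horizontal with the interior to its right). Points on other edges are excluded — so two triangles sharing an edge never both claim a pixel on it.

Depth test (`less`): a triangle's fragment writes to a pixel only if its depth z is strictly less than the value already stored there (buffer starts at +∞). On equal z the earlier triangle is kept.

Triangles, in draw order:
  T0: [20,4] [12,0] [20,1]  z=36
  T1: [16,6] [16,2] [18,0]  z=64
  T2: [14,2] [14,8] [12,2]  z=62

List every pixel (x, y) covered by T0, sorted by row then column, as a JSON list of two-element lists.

T0:
  2·area = 24
  edge (20, 4)→(12, 0): d=(-8,-4) top-left  bias=+0
  edge (12, 0)→(20, 1): d=(8,1) right/bottom  bias=-1
  edge (20, 1)→(20, 4): d=(0,3) right/bottom  bias=-1
    (7,0)@(15, 1): e=[4,5,15] → █
    (8,0)@(17, 1): e=[12,3,9] → █
    (9,0)@(19, 1): e=[20,1,3] → █
    (10,0)@(21, 1): e=[28,-1,-3] → ·
    (7,1)@(15, 3): e=[-12,21,15] → ·
    (8,1)@(17, 3): e=[-4,19,9] → ·
    (9,1)@(19, 3): e=[4,17,3] → █
    (10,1)@(21, 3): e=[12,15,-3] → ·
    (9,2)@(19, 5): e=[-12,33,3] → ·
  covered (4 px):
    · · · · · · · █ █ █ ·
    · · · · · · · · · █ ·
    · · · · · · · · · · ·
    · · · · · · · · · · ·
T1:
  2·area = 8
  edge (16, 6)→(16, 2): d=(0,-4) top-left  bias=+0
  edge (16, 2)→(18, 0): d=(2,-2) top-left  bias=+0
  edge (18, 0)→(16, 6): d=(-2,6) right/bottom  bias=-1
    (8,0)@(17, 1): e=[4,0,4] → █  [on edge]
    (9,0)@(19, 1): e=[12,4,-8] → ·
    (7,1)@(15, 3): e=[-4,0,12] → ·  [on edge]
    (8,1)@(17, 3): e=[4,4,0] → ·  [on edge]
    (6,2)@(13, 5): e=[-12,0,20] → ·  [on edge]
    (5,3)@(11, 7): e=[-20,0,28] → ·  [on edge]
  covered (1 px):
    · · · · · · · · █ · ·
    · · · · · · · · · · ·
    · · · · · · · · · · ·
    · · · · · · · · · · ·
T2:
  2·area = 12
  edge (14, 2)→(14, 8): d=(0,6) right/bottom  bias=-1
  edge (14, 8)→(12, 2): d=(-2,-6) top-left  bias=+0
  edge (12, 2)→(14, 2): d=(2,0) top-left  bias=+0
    (6,1)@(13, 3): e=[6,4,2] → █
    (7,1)@(15, 3): e=[-6,16,2] → ·
    (6,2)@(13, 5): e=[6,0,6] → █  [on edge]
    (7,2)@(15, 5): e=[-6,12,6] → ·
    (6,3)@(13, 7): e=[6,-4,10] → ·
  covered (2 px):
    · · · · · · · · · · ·
    · · · · · · █ · · · ·
    · · · · · · █ · · · ·
    · · · · · · · · · · ·

Result: [[7,0],[8,0],[9,0],[9,1]]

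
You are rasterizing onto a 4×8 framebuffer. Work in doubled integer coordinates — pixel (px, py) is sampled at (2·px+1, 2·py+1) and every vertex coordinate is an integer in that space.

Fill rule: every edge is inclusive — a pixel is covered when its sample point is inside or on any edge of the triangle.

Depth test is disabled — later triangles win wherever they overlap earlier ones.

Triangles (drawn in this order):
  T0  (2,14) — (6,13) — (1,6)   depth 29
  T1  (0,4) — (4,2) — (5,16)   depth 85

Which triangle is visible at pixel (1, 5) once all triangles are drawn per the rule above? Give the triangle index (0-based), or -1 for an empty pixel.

T0:
  2·area = 33  (B↔C swapped to make it positive)
  edge (2, 14)→(1, 6): d=(-1,-8) inclusive
  edge (1, 6)→(6, 13): d=(5,7) inclusive
  edge (6, 13)→(2, 14): d=(-4,1) inclusive
    (1,4)@(3, 9): e=[13,1,19] → #
    (2,4)@(5, 9): e=[29,-13,17] → ·
    (1,5)@(3, 11): e=[11,11,11] → #
    (2,5)@(5, 11): e=[27,-3,9] → ·
    (1,6)@(3, 13): e=[9,21,3] → #
    (2,6)@(5, 13): e=[25,7,1] → #
    (3,6)@(7, 13): e=[41,-7,-1] → ·
    (1,7)@(3, 15): e=[7,31,-5] → ·
    (2,7)@(5, 15): e=[23,17,-7] → ·
  covered (4 px):
    · · · ·
    · · · ·
    · · · ·
    · · · ·
    · # · ·
    · # · ·
    · # # ·
    · · · ·
T1:
  2·area = 58
  edge (0, 4)→(4, 2): d=(4,-2) inclusive
  edge (4, 2)→(5, 16): d=(1,14) inclusive
  edge (5, 16)→(0, 4): d=(-5,-12) inclusive
    (1,1)@(3, 3): e=[2,15,41] → #
    (2,1)@(5, 3): e=[6,-13,65] → ·
    (0,2)@(1, 5): e=[6,45,7] → #
    (2,2)@(5, 5): e=[14,-11,55] → ·
    (0,3)@(1, 7): e=[14,47,-3] → ·
    (1,3)@(3, 7): e=[18,19,21] → #
    (2,3)@(5, 7): e=[22,-9,45] → ·
    (1,4)@(3, 9): e=[26,21,11] → #
    (2,4)@(5, 9): e=[30,-7,35] → ·
    (1,5)@(3, 11): e=[34,23,1] → #
    (2,5)@(5, 11): e=[38,-5,25] → ·
    (1,6)@(3, 13): e=[42,25,-9] → ·
  covered (6 px):
    · · · ·
    · # · ·
    # # · ·
    · # · ·
    · # · ·
    · # · ·
    · · · ·
    · · · ·

Z-buffer (winner per pixel, '.' = empty):
  . . . .
  . 1 . .
  1 1 . .
  . 1 . .
  . 1 . .
  . 1 . .
  . 0 0 .
  . . . .

Answer: 1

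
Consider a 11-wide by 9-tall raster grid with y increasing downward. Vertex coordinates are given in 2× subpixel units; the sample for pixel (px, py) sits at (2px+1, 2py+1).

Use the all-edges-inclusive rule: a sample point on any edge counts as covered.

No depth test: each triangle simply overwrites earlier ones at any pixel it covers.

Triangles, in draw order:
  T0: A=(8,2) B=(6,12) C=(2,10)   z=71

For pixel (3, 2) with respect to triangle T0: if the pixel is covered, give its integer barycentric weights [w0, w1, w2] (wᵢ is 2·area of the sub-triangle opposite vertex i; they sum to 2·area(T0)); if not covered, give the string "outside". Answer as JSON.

T0:
  2·area = 44
  edge (8, 2)→(6, 12): d=(-2,10) inclusive
  edge (6, 12)→(2, 10): d=(-4,-2) inclusive
  edge (2, 10)→(8, 2): d=(6,-8) inclusive
    (3,2)@(7, 5): e=[4,30,10] → X
    (4,2)@(9, 5): e=[-16,34,26] → .
    (2,3)@(5, 7): e=[20,18,6] → X
    (3,3)@(7, 7): e=[0,22,22] → X  [on edge]
    (4,3)@(9, 7): e=[-20,26,38] → .
    (1,4)@(3, 9): e=[36,6,2] → X
    (3,4)@(7, 9): e=[-4,14,34] → .
    (1,5)@(3, 11): e=[32,-2,14] → .
    (2,5)@(5, 11): e=[12,2,30] → X
    (3,5)@(7, 11): e=[-8,6,46] → .
    (2,6)@(5, 13): e=[8,-6,42] → .
    (2,8)@(5, 17): e=[0,-22,66] → .  [on edge]
  covered (6 px):
    . . . . . . . . . . .
    . . . . . . . . . . .
    . . . X . . . . . . .
    . . X X . . . . . . .
    . X X . . . . . . . .
    . . X . . . . . . . .
    . . . . . . . . . . .
    . . . . . . . . . . .
    . . . . . . . . . . .

Result: [30,10,4]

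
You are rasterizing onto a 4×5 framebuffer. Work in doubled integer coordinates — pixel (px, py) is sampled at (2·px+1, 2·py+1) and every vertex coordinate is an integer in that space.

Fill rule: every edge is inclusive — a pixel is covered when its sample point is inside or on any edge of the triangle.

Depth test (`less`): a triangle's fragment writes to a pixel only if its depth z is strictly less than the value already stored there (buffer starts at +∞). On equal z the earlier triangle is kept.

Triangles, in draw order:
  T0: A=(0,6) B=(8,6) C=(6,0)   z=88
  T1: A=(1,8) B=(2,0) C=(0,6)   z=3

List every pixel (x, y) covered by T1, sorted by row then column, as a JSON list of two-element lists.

T0:
  2·area = 48  (B↔C swapped to make it positive)
  edge (0, 6)→(6, 0): d=(6,-6) inclusive
  edge (6, 0)→(8, 6): d=(2,6) inclusive
  edge (8, 6)→(0, 6): d=(-8,0) inclusive
    (2,0)@(5, 1): e=[0,8,40] → █  [on edge]
    (3,0)@(7, 1): e=[12,-4,40] → ·
    (1,1)@(3, 3): e=[0,24,24] → █  [on edge]
    (3,1)@(7, 3): e=[24,0,24] → █  [on edge]
    (0,2)@(1, 5): e=[0,40,8] → █  [on edge]
    (0,3)@(1, 7): e=[12,44,-8] → ·
    (1,3)@(3, 7): e=[24,32,-8] → ·
    (2,3)@(5, 7): e=[36,20,-8] → ·
    (3,3)@(7, 7): e=[48,8,-8] → ·
  covered (8 px):
    · · █ ·
    · █ █ █
    █ █ █ █
    · · · ·
    · · · ·
T1:
  2·area = 10  (B↔C swapped to make it positive)
  edge (1, 8)→(0, 6): d=(-1,-2) inclusive
  edge (0, 6)→(2, 0): d=(2,-6) inclusive
  edge (2, 0)→(1, 8): d=(-1,8) inclusive
    (0,1)@(1, 3): e=[5,0,5] → █  [on edge]
    (1,1)@(3, 3): e=[9,12,-11] → ·
    (0,2)@(1, 5): e=[3,4,3] → █
    (1,2)@(3, 5): e=[7,16,-13] → ·
    (0,3)@(1, 7): e=[1,8,1] → █
    (1,3)@(3, 7): e=[5,20,-15] → ·
    (0,4)@(1, 9): e=[-1,12,-1] → ·
  covered (3 px):
    · · · ·
    █ · · ·
    █ · · ·
    █ · · ·
    · · · ·

Answer: [[0,1],[0,2],[0,3]]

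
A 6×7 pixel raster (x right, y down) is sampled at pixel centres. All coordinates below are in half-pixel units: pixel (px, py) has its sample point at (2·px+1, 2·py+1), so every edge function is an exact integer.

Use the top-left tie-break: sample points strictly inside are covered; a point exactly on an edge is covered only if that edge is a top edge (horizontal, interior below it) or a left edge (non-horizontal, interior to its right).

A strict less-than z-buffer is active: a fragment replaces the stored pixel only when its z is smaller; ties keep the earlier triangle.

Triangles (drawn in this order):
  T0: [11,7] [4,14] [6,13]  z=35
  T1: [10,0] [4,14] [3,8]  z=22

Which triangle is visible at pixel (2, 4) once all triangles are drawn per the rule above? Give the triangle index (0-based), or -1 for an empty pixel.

T0:
  2·area = 7  (B↔C swapped to make it positive)
  edge (11, 7)→(6, 13): d=(-5,6) right/bottom  bias=-1
  edge (6, 13)→(4, 14): d=(-2,1) right/bottom  bias=-1
  edge (4, 14)→(11, 7): d=(7,-7) top-left  bias=+0
    (5,3)@(11, 7): e=[0,7,0] → ·  [on edge]
    (4,4)@(9, 9): e=[2,5,0] → █  [on edge]
    (5,4)@(11, 9): e=[-10,3,14] → ·
    (3,5)@(7, 11): e=[4,3,0] → █  [on edge]
    (4,5)@(9, 11): e=[-8,1,14] → ·
    (2,6)@(5, 13): e=[6,1,0] → █  [on edge]
    (3,6)@(7, 13): e=[-6,-1,14] → ·
  covered (3 px):
    · · · · · ·
    · · · · · ·
    · · · · · ·
    · · · · · ·
    · · · · █ ·
    · · · █ · ·
    · · █ · · ·
T1:
  2·area = 50
  edge (10, 0)→(4, 14): d=(-6,14) right/bottom  bias=-1
  edge (4, 14)→(3, 8): d=(-1,-6) top-left  bias=+0
  edge (3, 8)→(10, 0): d=(7,-8) top-left  bias=+0
    (3,2)@(7, 5): e=[12,27,11] → █
    (4,2)@(9, 5): e=[-16,39,27] → ·
    (2,3)@(5, 7): e=[28,13,9] → █
    (3,3)@(7, 7): e=[0,25,25] → ·  [on edge]
    (2,4)@(5, 9): e=[16,11,23] → █
    (3,4)@(7, 9): e=[-12,23,39] → ·
    (2,5)@(5, 11): e=[4,9,37] → █
    (3,5)@(7, 11): e=[-24,21,53] → ·
    (2,6)@(5, 13): e=[-8,7,51] → ·
  covered (4 px):
    · · · · · ·
    · · · · · ·
    · · · █ · ·
    · · █ · · ·
    · · █ · · ·
    · · █ · · ·
    · · · · · ·

Z-buffer (winner per pixel, '.' = empty):
  . . . . . .
  . . . . . .
  . . . 1 . .
  . . 1 . . .
  . . 1 . 0 .
  . . 1 0 . .
  . . 0 . . .

Result: 1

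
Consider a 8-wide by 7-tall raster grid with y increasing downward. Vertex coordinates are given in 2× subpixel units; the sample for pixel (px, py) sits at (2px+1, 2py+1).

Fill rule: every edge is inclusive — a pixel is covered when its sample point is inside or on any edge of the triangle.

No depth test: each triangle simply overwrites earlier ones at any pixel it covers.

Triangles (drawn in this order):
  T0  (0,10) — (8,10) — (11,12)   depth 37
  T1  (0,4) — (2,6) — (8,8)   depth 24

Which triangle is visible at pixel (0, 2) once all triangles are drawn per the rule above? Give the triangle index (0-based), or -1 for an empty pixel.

T0:
  2·area = 16
  edge (0, 10)→(8, 10): d=(8,0) inclusive
  edge (8, 10)→(11, 12): d=(3,2) inclusive
  edge (11, 12)→(0, 10): d=(-11,-2) inclusive
    (3,5)@(7, 11): e=[8,5,3] → X
    (4,5)@(9, 11): e=[8,1,7] → X
    (5,5)@(11, 11): e=[8,-3,11] → .
    (3,6)@(7, 13): e=[24,11,-19] → .
    (4,6)@(9, 13): e=[24,7,-15] → .
  covered (2 px):
    . . . . . . . .
    . . . . . . . .
    . . . . . . . .
    . . . . . . . .
    . . . . . . . .
    . . . X X . . .
    . . . . . . . .
T1:
  2·area = 8  (B↔C swapped to make it positive)
  edge (0, 4)→(8, 8): d=(8,4) inclusive
  edge (8, 8)→(2, 6): d=(-6,-2) inclusive
  edge (2, 6)→(0, 4): d=(-2,-2) inclusive
    (0,2)@(1, 5): e=[4,4,0] → X  [on edge]
    (1,2)@(3, 5): e=[-4,8,4] → .
    (0,3)@(1, 7): e=[20,-8,-4] → .
    (1,3)@(3, 7): e=[12,-4,0] → .  [on edge]
    (2,3)@(5, 7): e=[4,0,4] → X  [on edge]
    (3,3)@(7, 7): e=[-4,4,8] → .
    (2,4)@(5, 9): e=[20,-12,0] → .  [on edge]
    (5,4)@(11, 9): e=[-4,0,12] → .  [on edge]
    (3,5)@(7, 11): e=[28,-20,0] → .  [on edge]
    (4,6)@(9, 13): e=[36,-28,0] → .  [on edge]
  covered (2 px):
    . . . . . . . .
    . . . . . . . .
    X . . . . . . .
    . . X . . . . .
    . . . . . . . .
    . . . . . . . .
    . . . . . . . .

Z-buffer (winner per pixel, '.' = empty):
  . . . . . . . .
  . . . . . . . .
  1 . . . . . . .
  . . 1 . . . . .
  . . . . . . . .
  . . . 0 0 . . .
  . . . . . . . .

Answer: 1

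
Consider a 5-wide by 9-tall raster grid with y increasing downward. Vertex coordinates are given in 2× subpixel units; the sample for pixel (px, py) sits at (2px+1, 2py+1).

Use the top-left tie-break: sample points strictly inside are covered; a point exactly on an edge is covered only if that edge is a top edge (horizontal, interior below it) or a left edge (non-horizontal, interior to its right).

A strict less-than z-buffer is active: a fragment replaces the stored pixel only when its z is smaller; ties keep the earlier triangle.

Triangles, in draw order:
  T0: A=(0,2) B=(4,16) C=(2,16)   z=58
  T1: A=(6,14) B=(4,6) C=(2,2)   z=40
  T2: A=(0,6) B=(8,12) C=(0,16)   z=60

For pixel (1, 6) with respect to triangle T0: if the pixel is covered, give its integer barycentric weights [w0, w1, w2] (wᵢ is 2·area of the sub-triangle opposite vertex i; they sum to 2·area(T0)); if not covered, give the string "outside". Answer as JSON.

T0:
  2·area = 28
  edge (0, 2)→(4, 16): d=(4,14) right/bottom  bias=-1
  edge (4, 16)→(2, 16): d=(-2,0) right/bottom  bias=-1
  edge (2, 16)→(0, 2): d=(-2,-14) top-left  bias=+0
    (0,3)@(1, 7): e=[6,18,4] → █
    (1,3)@(3, 7): e=[-22,18,32] → ·
    (0,4)@(1, 9): e=[14,14,0] → █  [on edge]
    (1,4)@(3, 9): e=[-14,14,28] → ·
    (0,5)@(1, 11): e=[22,10,-4] → ·
    (1,6)@(3, 13): e=[2,6,20] → █
    (2,6)@(5, 13): e=[-26,6,48] → ·
    (1,7)@(3, 15): e=[10,2,16] → █
    (2,7)@(5, 15): e=[-18,2,44] → ·
    (1,8)@(3, 17): e=[18,-2,12] → ·
  covered (4 px):
    · · · · ·
    · · · · ·
    · · · · ·
    █ · · · ·
    █ · · · ·
    · · · · ·
    · █ · · ·
    · █ · · ·
    · · · · ·
T1:
  2·area = 8  (B↔C swapped to make it positive)
  edge (6, 14)→(2, 2): d=(-4,-12) top-left  bias=+0
  edge (2, 2)→(4, 6): d=(2,4) right/bottom  bias=-1
  edge (4, 6)→(6, 14): d=(2,8) right/bottom  bias=-1
    (1,2)@(3, 5): e=[0,2,6] → █  [on edge]
    (2,2)@(5, 5): e=[24,-6,-10] → ·
    (1,3)@(3, 7): e=[-8,6,10] → ·
    (2,5)@(5, 11): e=[0,6,2] → █  [on edge]
    (3,5)@(7, 11): e=[24,-2,-14] → ·
    (2,6)@(5, 13): e=[-8,10,6] → ·
    (3,8)@(7, 17): e=[0,10,-2] → ·  [on edge]
  covered (2 px):
    · · · · ·
    · · · · ·
    · █ · · ·
    · · · · ·
    · · · · ·
    · · █ · ·
    · · · · ·
    · · · · ·
    · · · · ·
T2:
  2·area = 80
  edge (0, 6)→(8, 12): d=(8,6) right/bottom  bias=-1
  edge (8, 12)→(0, 16): d=(-8,4) right/bottom  bias=-1
  edge (0, 16)→(0, 6): d=(0,-10) top-left  bias=+0
    (0,3)@(1, 7): e=[2,68,10] → █
    (1,3)@(3, 7): e=[-10,60,30] → ·
    (0,4)@(1, 9): e=[18,52,10] → █
    (1,4)@(3, 9): e=[6,44,30] → █
    (2,4)@(5, 9): e=[-6,36,50] → ·
    (0,5)@(1, 11): e=[34,36,10] → █
    (2,5)@(5, 11): e=[10,20,50] → █
    (3,5)@(7, 11): e=[-2,12,70] → ·
    (0,6)@(1, 13): e=[50,20,10] → █
    (3,6)@(7, 13): e=[14,-4,70] → ·
    (0,7)@(1, 15): e=[66,4,10] → █
    (1,7)@(3, 15): e=[54,-4,30] → ·
  covered (10 px):
    · · · · ·
    · · · · ·
    · · · · ·
    █ · · · ·
    █ █ · · ·
    █ █ █ · ·
    █ █ █ · ·
    █ · · · ·
    · · · · ·

Answer: [6,20,2]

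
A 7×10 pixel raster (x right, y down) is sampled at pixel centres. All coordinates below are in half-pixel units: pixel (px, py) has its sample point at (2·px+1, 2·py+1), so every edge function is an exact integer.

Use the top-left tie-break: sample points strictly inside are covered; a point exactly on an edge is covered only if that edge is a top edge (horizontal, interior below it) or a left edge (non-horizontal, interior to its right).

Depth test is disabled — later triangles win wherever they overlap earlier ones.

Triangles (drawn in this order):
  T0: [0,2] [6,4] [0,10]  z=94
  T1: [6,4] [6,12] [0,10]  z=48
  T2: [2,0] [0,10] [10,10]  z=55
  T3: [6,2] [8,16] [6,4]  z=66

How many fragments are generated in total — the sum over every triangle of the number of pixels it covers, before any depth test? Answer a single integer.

T0:
  2·area = 48
  edge (0, 2)→(6, 4): d=(6,2) right/bottom  bias=-1
  edge (6, 4)→(0, 10): d=(-6,6) right/bottom  bias=-1
  edge (0, 10)→(0, 2): d=(0,-8) top-left  bias=+0
    (4,0)@(9, 1): e=[-24,0,72] → ·  [on edge]
    (0,1)@(1, 3): e=[4,36,8] → █
    (1,1)@(3, 3): e=[0,24,24] → ·  [on edge]
    (3,1)@(7, 3): e=[-8,0,56] → ·  [on edge]
    (0,2)@(1, 5): e=[16,24,8] → █
    (1,2)@(3, 5): e=[12,12,24] → █
    (2,2)@(5, 5): e=[8,0,40] → ·  [on edge]
    (4,2)@(9, 5): e=[0,-24,72] → ·  [on edge]
    (0,3)@(1, 7): e=[28,12,8] → █
    (1,3)@(3, 7): e=[24,0,24] → ·  [on edge]
    (0,4)@(1, 9): e=[40,0,8] → ·  [on edge]
  covered (4 px):
    · · · · · · ·
    █ · · · · · ·
    █ █ · · · · ·
    █ · · · · · ·
    · · · · · · ·
    · · · · · · ·
    · · · · · · ·
    · · · · · · ·
    · · · · · · ·
    · · · · · · ·
T1:
  2·area = 48
  edge (6, 4)→(6, 12): d=(0,8) right/bottom  bias=-1
  edge (6, 12)→(0, 10): d=(-6,-2) top-left  bias=+0
  edge (0, 10)→(6, 4): d=(6,-6) top-left  bias=+0
    (4,0)@(9, 1): e=[-24,72,0] → ·  [on edge]
    (3,1)@(7, 3): e=[-8,56,0] → ·  [on edge]
    (2,2)@(5, 5): e=[8,40,0] → █  [on edge]
    (3,2)@(7, 5): e=[-8,44,12] → ·
    (1,3)@(3, 7): e=[24,24,0] → █  [on edge]
    (3,3)@(7, 7): e=[-8,32,24] → ·
    (0,4)@(1, 9): e=[40,8,0] → █  [on edge]
    (3,4)@(7, 9): e=[-8,20,36] → ·
    (0,5)@(1, 11): e=[40,-4,12] → ·
    (1,5)@(3, 11): e=[24,0,24] → █  [on edge]
    (3,5)@(7, 11): e=[-8,8,48] → ·
    (1,6)@(3, 13): e=[24,-12,36] → ·
    (4,6)@(9, 13): e=[-24,0,72] → ·  [on edge]
  covered (8 px):
    · · · · · · ·
    · · · · · · ·
    · · █ · · · ·
    · █ █ · · · ·
    █ █ █ · · · ·
    · █ █ · · · ·
    · · · · · · ·
    · · · · · · ·
    · · · · · · ·
    · · · · · · ·
T2:
  2·area = 100  (B↔C swapped to make it positive)
  edge (2, 0)→(10, 10): d=(8,10) right/bottom  bias=-1
  edge (10, 10)→(0, 10): d=(-10,0) right/bottom  bias=-1
  edge (0, 10)→(2, 0): d=(2,-10) top-left  bias=+0
    (1,1)@(3, 3): e=[14,70,16] → █
    (2,1)@(5, 3): e=[-6,70,36] → ·
    (0,2)@(1, 5): e=[50,50,0] → █  [on edge]
    (2,2)@(5, 5): e=[10,50,40] → █
    (3,2)@(7, 5): e=[-10,50,60] → ·
    (0,3)@(1, 7): e=[66,30,4] → █
    (3,3)@(7, 7): e=[6,30,64] → █
    (4,3)@(9, 7): e=[-14,30,84] → ·
    (0,4)@(1, 9): e=[82,10,8] → █
    (4,4)@(9, 9): e=[2,10,88] → █
    (5,4)@(11, 9): e=[-18,10,108] → ·
    (0,5)@(1, 11): e=[98,-10,12] → ·
  covered (13 px):
    · · · · · · ·
    · █ · · · · ·
    █ █ █ · · · ·
    █ █ █ █ · · ·
    █ █ █ █ █ · ·
    · · · · · · ·
    · · · · · · ·
    · · · · · · ·
    · · · · · · ·
    · · · · · · ·
T3:
  2·area = 4
  edge (6, 2)→(8, 16): d=(2,14) right/bottom  bias=-1
  edge (8, 16)→(6, 4): d=(-2,-12) top-left  bias=+0
  edge (6, 4)→(6, 2): d=(0,-2) top-left  bias=+0
    (3,4)@(7, 9): e=[0,2,2] → ·  [on edge]
  covered (0 px):
    · · · · · · ·
    · · · · · · ·
    · · · · · · ·
    · · · · · · ·
    · · · · · · ·
    · · · · · · ·
    · · · · · · ·
    · · · · · · ·
    · · · · · · ·
    · · · · · · ·

Answer: 25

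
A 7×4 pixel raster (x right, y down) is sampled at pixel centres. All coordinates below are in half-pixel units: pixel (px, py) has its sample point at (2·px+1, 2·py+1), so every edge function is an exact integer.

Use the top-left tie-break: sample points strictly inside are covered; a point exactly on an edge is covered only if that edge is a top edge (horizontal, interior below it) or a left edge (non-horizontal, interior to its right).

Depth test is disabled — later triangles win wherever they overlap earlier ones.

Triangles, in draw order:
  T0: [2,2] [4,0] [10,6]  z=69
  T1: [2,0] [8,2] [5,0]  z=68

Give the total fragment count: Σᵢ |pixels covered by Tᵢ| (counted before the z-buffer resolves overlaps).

T0:
  2·area = 24
  edge (2, 2)→(4, 0): d=(2,-2) top-left  bias=+0
  edge (4, 0)→(10, 6): d=(6,6) right/bottom  bias=-1
  edge (10, 6)→(2, 2): d=(-8,-4) top-left  bias=+0
    (1,0)@(3, 1): e=[0,12,12] → #  [on edge]
    (2,0)@(5, 1): e=[4,0,20] → ·  [on edge]
    (0,1)@(1, 3): e=[0,36,-12] → ·  [on edge]
    (1,1)@(3, 3): e=[4,24,-4] → ·
    (2,1)@(5, 3): e=[8,12,4] → #
    (3,1)@(7, 3): e=[12,0,12] → ·  [on edge]
    (2,2)@(5, 5): e=[12,24,-12] → ·
    (4,2)@(9, 5): e=[20,0,4] → ·  [on edge]
    (5,3)@(11, 7): e=[28,0,-4] → ·  [on edge]
  covered (2 px):
    · # · · · · ·
    · · # · · · ·
    · · · · · · ·
    · · · · · · ·
T1:
  2·area = 6  (B↔C swapped to make it positive)
  edge (2, 0)→(5, 0): d=(3,0) top-left  bias=+0
  edge (5, 0)→(8, 2): d=(3,2) right/bottom  bias=-1
  edge (8, 2)→(2, 0): d=(-6,-2) top-left  bias=+0
    (2,0)@(5, 1): e=[3,3,0] → #  [on edge]
    (3,0)@(7, 1): e=[3,-1,4] → ·
    (2,1)@(5, 3): e=[9,9,-12] → ·
    (5,1)@(11, 3): e=[9,-3,0] → ·  [on edge]
  covered (1 px):
    · · # · · · ·
    · · · · · · ·
    · · · · · · ·
    · · · · · · ·

Final: 3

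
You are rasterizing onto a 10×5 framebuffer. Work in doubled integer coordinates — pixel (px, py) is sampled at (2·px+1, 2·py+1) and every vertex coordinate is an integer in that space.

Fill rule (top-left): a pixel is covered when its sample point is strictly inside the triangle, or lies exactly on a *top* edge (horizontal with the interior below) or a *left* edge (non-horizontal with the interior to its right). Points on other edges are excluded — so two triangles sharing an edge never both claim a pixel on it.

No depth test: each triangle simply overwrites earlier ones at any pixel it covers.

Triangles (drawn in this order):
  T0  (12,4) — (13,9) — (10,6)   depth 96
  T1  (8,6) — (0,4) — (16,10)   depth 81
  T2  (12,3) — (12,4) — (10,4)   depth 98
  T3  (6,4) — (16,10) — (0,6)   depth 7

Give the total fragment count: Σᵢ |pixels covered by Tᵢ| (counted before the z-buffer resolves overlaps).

T0:
  2·area = 12
  edge (12, 4)→(13, 9): d=(1,5) right/bottom  bias=-1
  edge (13, 9)→(10, 6): d=(-3,-3) top-left  bias=+0
  edge (10, 6)→(12, 4): d=(2,-2) top-left  bias=+0
    (2,0)@(5, 1): e=[32,0,-20] → ·  [on edge]
    (7,0)@(15, 1): e=[-18,30,0] → ·  [on edge]
    (3,1)@(7, 3): e=[24,0,-12] → ·  [on edge]
    (6,1)@(13, 3): e=[-6,18,0] → ·  [on edge]
    (4,2)@(9, 5): e=[16,0,-4] → ·  [on edge]
    (5,2)@(11, 5): e=[6,6,0] → #  [on edge]
    (6,2)@(13, 5): e=[-4,12,4] → ·
    (4,3)@(9, 7): e=[18,-6,0] → ·  [on edge]
    (5,3)@(11, 7): e=[8,0,4] → #  [on edge]
    (6,3)@(13, 7): e=[-2,6,8] → ·
    (3,4)@(7, 9): e=[30,-18,0] → ·  [on edge]
    (5,4)@(11, 9): e=[10,-6,8] → ·
    (6,4)@(13, 9): e=[0,0,12] → ·  [on edge]
  covered (2 px):
    · · · · · · · · · ·
    · · · · · · · · · ·
    · · · · · # · · · ·
    · · · · · # · · · ·
    · · · · · · · · · ·
T1:
  2·area = 16  (B↔C swapped to make it positive)
  edge (8, 6)→(16, 10): d=(8,4) right/bottom  bias=-1
  edge (16, 10)→(0, 4): d=(-16,-6) top-left  bias=+0
  edge (0, 4)→(8, 6): d=(8,2) right/bottom  bias=-1
    (1,2)@(3, 5): e=[12,2,2] → #
    (2,2)@(5, 5): e=[4,14,-2] → ·
    (1,3)@(3, 7): e=[28,-30,18] → ·
    (4,3)@(9, 7): e=[4,6,6] → #
    (5,3)@(11, 7): e=[-4,18,2] → ·
    (4,4)@(9, 9): e=[20,-26,22] → ·
  covered (2 px):
    · · · · · · · · · ·
    · · · · · · · · · ·
    · # · · · · · · · ·
    · · · · # · · · · ·
    · · · · · · · · · ·
T2:
  2·area = 2
  edge (12, 3)→(12, 4): d=(0,1) right/bottom  bias=-1
  edge (12, 4)→(10, 4): d=(-2,0) right/bottom  bias=-1
  edge (10, 4)→(12, 3): d=(2,-1) top-left  bias=+0
  covered (0 px):
    · · · · · · · · · ·
    · · · · · · · · · ·
    · · · · · · · · · ·
    · · · · · · · · · ·
    · · · · · · · · · ·
T3:
  2·area = 56
  edge (6, 4)→(16, 10): d=(10,6) right/bottom  bias=-1
  edge (16, 10)→(0, 6): d=(-16,-4) top-left  bias=+0
  edge (0, 6)→(6, 4): d=(6,-2) top-left  bias=+0
    (0,0)@(1, 1): e=[0,84,-28] → ·  [on edge]
    (7,0)@(15, 1): e=[-84,140,0] → ·  [on edge]
    (4,1)@(9, 3): e=[-28,84,0] → ·  [on edge]
    (1,2)@(3, 5): e=[28,28,0] → #  [on edge]
    (2,2)@(5, 5): e=[16,36,4] → #
    (3,2)@(7, 5): e=[4,44,8] → #
    (4,2)@(9, 5): e=[-8,52,12] → ·
    (1,3)@(3, 7): e=[48,-4,12] → ·
    (2,3)@(5, 7): e=[36,4,16] → #
    (4,3)@(9, 7): e=[12,20,24] → #
    (5,3)@(11, 7): e=[0,28,28] → ·  [on edge]
    (2,4)@(5, 9): e=[56,-28,28] → ·
  covered (7 px):
    · · · · · · · · · ·
    · · · · · · · · · ·
    · # # # · · · · · ·
    · · # # # · · · · ·
    · · · · · · # · · ·

Final: 11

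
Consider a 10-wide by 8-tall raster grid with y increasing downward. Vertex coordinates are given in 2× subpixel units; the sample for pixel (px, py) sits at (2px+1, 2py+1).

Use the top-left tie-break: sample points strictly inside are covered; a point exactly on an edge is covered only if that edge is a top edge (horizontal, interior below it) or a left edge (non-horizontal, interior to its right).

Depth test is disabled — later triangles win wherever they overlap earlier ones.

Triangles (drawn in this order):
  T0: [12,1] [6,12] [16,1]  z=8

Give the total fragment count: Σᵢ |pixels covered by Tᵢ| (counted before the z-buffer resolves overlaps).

T0:
  2·area = 44  (B↔C swapped to make it positive)
  edge (12, 1)→(16, 1): d=(4,0) top-left  bias=+0
  edge (16, 1)→(6, 12): d=(-10,11) right/bottom  bias=-1
  edge (6, 12)→(12, 1): d=(6,-11) top-left  bias=+0
    (0,0)@(1, 1): e=[0,165,-121] → ·  [on edge]
    (1,0)@(3, 1): e=[0,143,-99] → ·  [on edge]
    (2,0)@(5, 1): e=[0,121,-77] → ·  [on edge]
    (3,0)@(7, 1): e=[0,99,-55] → ·  [on edge]
    (4,0)@(9, 1): e=[0,77,-33] → ·  [on edge]
    (5,0)@(11, 1): e=[0,55,-11] → ·  [on edge]
    (6,0)@(13, 1): e=[0,33,11] → #  [on edge]
    (7,0)@(15, 1): e=[0,11,33] → #  [on edge]
    (8,0)@(17, 1): e=[0,-11,55] → ·  [on edge]
    (9,0)@(19, 1): e=[0,-33,77] → ·  [on edge]
    (5,1)@(11, 3): e=[8,35,1] → #
    (7,1)@(15, 3): e=[8,-9,45] → ·
  covered (6 px):
    · · · · · · # # · ·
    · · · · · # # · · ·
    · · · · · # · · · ·
    · · · · # · · · · ·
    · · · · · · · · · ·
    · · · · · · · · · ·
    · · · · · · · · · ·
    · · · · · · · · · ·

Final: 6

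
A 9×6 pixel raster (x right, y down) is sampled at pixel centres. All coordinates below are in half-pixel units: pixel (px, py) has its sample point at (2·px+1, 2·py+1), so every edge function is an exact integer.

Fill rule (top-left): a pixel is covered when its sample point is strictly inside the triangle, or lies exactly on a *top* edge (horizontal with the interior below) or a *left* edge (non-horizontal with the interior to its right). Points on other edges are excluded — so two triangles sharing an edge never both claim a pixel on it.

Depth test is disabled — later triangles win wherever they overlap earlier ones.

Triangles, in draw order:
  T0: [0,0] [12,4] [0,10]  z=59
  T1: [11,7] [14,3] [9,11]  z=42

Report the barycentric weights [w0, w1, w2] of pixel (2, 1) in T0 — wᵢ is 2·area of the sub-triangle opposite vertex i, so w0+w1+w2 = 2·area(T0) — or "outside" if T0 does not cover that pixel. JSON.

T0:
  2·area = 120
  edge (0, 0)→(12, 4): d=(12,4) right/bottom  bias=-1
  edge (12, 4)→(0, 10): d=(-12,6) right/bottom  bias=-1
  edge (0, 10)→(0, 0): d=(0,-10) top-left  bias=+0
    (0,0)@(1, 1): e=[8,102,10] → #
    (1,0)@(3, 1): e=[0,90,30] → ·  [on edge]
    (0,1)@(1, 3): e=[32,78,10] → #
    (1,1)@(3, 3): e=[24,66,30] → #
    (2,1)@(5, 3): e=[16,54,50] → #
    (3,1)@(7, 3): e=[8,42,70] → #
    (4,1)@(9, 3): e=[0,30,90] → ·  [on edge]
    (0,2)@(1, 5): e=[56,54,10] → #
    (4,2)@(9, 5): e=[24,6,90] → #
    (5,2)@(11, 5): e=[16,-6,110] → ·
    (7,2)@(15, 5): e=[0,-30,150] → ·  [on edge]
    (0,3)@(1, 7): e=[80,30,10] → #
  covered (14 px):
    # · · · · · · · ·
    # # # # · · · · ·
    # # # # # · · · ·
    # # # · · · · · ·
    # · · · · · · · ·
    · · · · · · · · ·
T1:
  2·area = 4
  edge (11, 7)→(14, 3): d=(3,-4) top-left  bias=+0
  edge (14, 3)→(9, 11): d=(-5,8) right/bottom  bias=-1
  edge (9, 11)→(11, 7): d=(2,-4) top-left  bias=+0
    (6,1)@(13, 3): e=[-4,8,0] → ·  [on edge]
    (5,3)@(11, 7): e=[0,4,0] → #  [on edge]
    (6,3)@(13, 7): e=[8,-12,8] → ·
    (5,4)@(11, 9): e=[6,-6,4] → ·
    (4,5)@(9, 11): e=[4,0,0] → ·  [on edge]
  covered (1 px):
    · · · · · · · · ·
    · · · · · · · · ·
    · · · · · · · · ·
    · · · · · # · · ·
    · · · · · · · · ·
    · · · · · · · · ·

Result: [54,50,16]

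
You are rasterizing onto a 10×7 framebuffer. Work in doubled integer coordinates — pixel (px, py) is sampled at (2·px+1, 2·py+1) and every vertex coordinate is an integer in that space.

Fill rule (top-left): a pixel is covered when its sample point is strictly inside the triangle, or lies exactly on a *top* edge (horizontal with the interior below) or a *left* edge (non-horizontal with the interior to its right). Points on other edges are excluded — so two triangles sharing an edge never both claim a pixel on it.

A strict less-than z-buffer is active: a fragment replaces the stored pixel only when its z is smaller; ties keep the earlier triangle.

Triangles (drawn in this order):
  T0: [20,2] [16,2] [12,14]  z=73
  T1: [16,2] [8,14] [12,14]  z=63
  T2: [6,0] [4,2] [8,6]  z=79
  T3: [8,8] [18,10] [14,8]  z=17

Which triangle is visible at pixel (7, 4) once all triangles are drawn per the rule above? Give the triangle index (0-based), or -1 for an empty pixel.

T0:
  2·area = 48  (B↔C swapped to make it positive)
  edge (20, 2)→(12, 14): d=(-8,12) right/bottom  bias=-1
  edge (12, 14)→(16, 2): d=(4,-12) top-left  bias=+0
  edge (16, 2)→(20, 2): d=(4,0) top-left  bias=+0
    (8,1)@(17, 3): e=[28,16,4] → X
    (9,1)@(19, 3): e=[4,40,4] → X
    (7,2)@(15, 5): e=[36,0,12] → X  [on edge]
    (9,2)@(19, 5): e=[-12,48,12] → .
    (7,3)@(15, 7): e=[20,8,20] → X
    (8,3)@(17, 7): e=[-4,32,20] → .
    (7,4)@(15, 9): e=[4,16,28] → X
    (8,4)@(17, 9): e=[-20,40,28] → .
    (6,5)@(13, 11): e=[12,0,36] → X  [on edge]
    (7,5)@(15, 11): e=[-12,24,36] → .
    (6,6)@(13, 13): e=[-4,8,44] → .
  covered (7 px):
    . . . . . . . . . .
    . . . . . . . . X X
    . . . . . . . X X .
    . . . . . . . X . .
    . . . . . . . X . .
    . . . . . . X . . .
    . . . . . . . . . .
T1:
  2·area = 48  (B↔C swapped to make it positive)
  edge (16, 2)→(12, 14): d=(-4,12) right/bottom  bias=-1
  edge (12, 14)→(8, 14): d=(-4,0) right/bottom  bias=-1
  edge (8, 14)→(16, 2): d=(8,-12) top-left  bias=+0
    (7,2)@(15, 5): e=[0,36,12] → .  [on edge]
    (6,3)@(13, 7): e=[16,28,4] → X
    (7,3)@(15, 7): e=[-8,28,28] → .
    (6,4)@(13, 9): e=[8,20,20] → X
    (7,4)@(15, 9): e=[-16,20,44] → .
    (5,5)@(11, 11): e=[24,12,12] → X
    (6,5)@(13, 11): e=[0,12,36] → .  [on edge]
    (4,6)@(9, 13): e=[40,4,4] → X
    (6,6)@(13, 13): e=[-8,4,52] → .
  covered (5 px):
    . . . . . . . . . .
    . . . . . . . . . .
    . . . . . . . . . .
    . . . . . . X . . .
    . . . . . . X . . .
    . . . . . X . . . .
    . . . . X X . . . .
T2:
  2·area = 16  (B↔C swapped to make it positive)
  edge (6, 0)→(8, 6): d=(2,6) right/bottom  bias=-1
  edge (8, 6)→(4, 2): d=(-4,-4) top-left  bias=+0
  edge (4, 2)→(6, 0): d=(2,-2) top-left  bias=+0
    (1,0)@(3, 1): e=[20,0,-4] → .  [on edge]
    (2,0)@(5, 1): e=[8,8,0] → X  [on edge]
    (3,0)@(7, 1): e=[-4,16,4] → .
    (1,1)@(3, 3): e=[24,-8,0] → .  [on edge]
    (2,1)@(5, 3): e=[12,0,4] → X  [on edge]
    (3,1)@(7, 3): e=[0,8,8] → .  [on edge]
    (0,2)@(1, 5): e=[40,-24,0] → .  [on edge]
    (2,2)@(5, 5): e=[16,-8,8] → .
    (3,2)@(7, 5): e=[4,0,12] → X  [on edge]
    (4,2)@(9, 5): e=[-8,8,16] → .
    (3,3)@(7, 7): e=[8,-8,16] → .
    (4,3)@(9, 7): e=[-4,0,20] → .  [on edge]
    (4,4)@(9, 9): e=[0,-8,24] → .  [on edge]
    (5,4)@(11, 9): e=[-12,0,28] → .  [on edge]
    (6,5)@(13, 11): e=[-20,0,36] → .  [on edge]
    (7,6)@(15, 13): e=[-28,0,44] → .  [on edge]
  covered (3 px):
    . . X . . . . . . .
    . . X . . . . . . .
    . . . X . . . . . .
    . . . . . . . . . .
    . . . . . . . . . .
    . . . . . . . . . .
    . . . . . . . . . .
T3:
  2·area = 12  (B↔C swapped to make it positive)
  edge (8, 8)→(14, 8): d=(6,0) top-left  bias=+0
  edge (14, 8)→(18, 10): d=(4,2) right/bottom  bias=-1
  edge (18, 10)→(8, 8): d=(-10,-2) top-left  bias=+0
    (1,3)@(3, 7): e=[-6,18,0] → .  [on edge]
    (6,4)@(13, 9): e=[6,6,0] → X  [on edge]
    (7,4)@(15, 9): e=[6,2,4] → X
    (8,4)@(17, 9): e=[6,-2,8] → .
    (6,5)@(13, 11): e=[18,14,-20] → .
    (7,5)@(15, 11): e=[18,10,-16] → .
  covered (2 px):
    . . . . . . . . . .
    . . . . . . . . . .
    . . . . . . . . . .
    . . . . . . . . . .
    . . . . . . X X . .
    . . . . . . . . . .
    . . . . . . . . . .

Z-buffer (winner per pixel, '.' = empty):
  . . 2 . . . . . . .
  . . 2 . . . . . 0 0
  . . . 2 . . . 0 0 .
  . . . . . . 1 0 . .
  . . . . . . 3 3 . .
  . . . . . 1 0 . . .
  . . . . 1 1 . . . .

Answer: 3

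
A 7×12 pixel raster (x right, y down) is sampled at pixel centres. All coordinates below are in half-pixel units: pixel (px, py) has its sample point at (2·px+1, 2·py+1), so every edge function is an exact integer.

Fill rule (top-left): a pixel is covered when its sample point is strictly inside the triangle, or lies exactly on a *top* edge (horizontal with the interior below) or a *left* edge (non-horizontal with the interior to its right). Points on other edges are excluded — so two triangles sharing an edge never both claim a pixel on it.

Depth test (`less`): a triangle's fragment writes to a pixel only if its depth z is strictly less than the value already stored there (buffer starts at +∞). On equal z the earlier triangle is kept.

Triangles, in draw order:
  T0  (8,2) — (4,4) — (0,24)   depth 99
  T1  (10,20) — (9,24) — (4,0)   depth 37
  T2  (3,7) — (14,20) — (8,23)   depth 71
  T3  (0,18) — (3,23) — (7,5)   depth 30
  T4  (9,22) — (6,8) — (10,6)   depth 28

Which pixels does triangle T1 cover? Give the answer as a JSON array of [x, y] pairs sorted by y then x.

T0:
  2·area = 72  (B↔C swapped to make it positive)
  edge (8, 2)→(0, 24): d=(-8,22) right/bottom  bias=-1
  edge (0, 24)→(4, 4): d=(4,-20) top-left  bias=+0
  edge (4, 4)→(8, 2): d=(4,-2) top-left  bias=+0
    (3,1)@(7, 3): e=[14,56,2] → #
    (4,1)@(9, 3): e=[-30,96,6] → ·
    (2,2)@(5, 5): e=[42,24,6] → #
    (3,2)@(7, 5): e=[-2,64,10] → ·
    (2,3)@(5, 7): e=[26,32,14] → #
    (3,3)@(7, 7): e=[-18,72,18] → ·
    (1,4)@(3, 9): e=[54,0,18] → #  [on edge]
    (3,4)@(7, 9): e=[-34,80,26] → ·
    (1,5)@(3, 11): e=[38,8,26] → #
    (2,5)@(5, 11): e=[-6,48,30] → ·
    (1,6)@(3, 13): e=[22,16,34] → #
    (2,6)@(5, 13): e=[-22,56,38] → ·
    (0,9)@(1, 19): e=[18,0,54] → #  [on edge]
  covered (10 px):
    · · · · · · ·
    · · · # · · ·
    · · # · · · ·
    · · # · · · ·
    · # # · · · ·
    · # · · · · ·
    · # · · · · ·
    · # · · · · ·
    · · · · · · ·
    # · · · · · ·
    # · · · · · ·
    · · · · · · ·
T1:
  2·area = 44
  edge (10, 20)→(9, 24): d=(-1,4) right/bottom  bias=-1
  edge (9, 24)→(4, 0): d=(-5,-24) top-left  bias=+0
  edge (4, 0)→(10, 20): d=(6,20) right/bottom  bias=-1
    (3,5)@(7, 11): e=[21,17,6] → #
    (4,5)@(9, 11): e=[13,65,-34] → ·
    (3,6)@(7, 13): e=[19,7,18] → #
    (4,6)@(9, 13): e=[11,55,-22] → ·
    (3,7)@(7, 15): e=[17,-3,30] → ·
    (4,8)@(9, 17): e=[7,35,2] → #
    (5,8)@(11, 17): e=[-1,83,-38] → ·
    (4,9)@(9, 19): e=[5,25,14] → #
    (5,9)@(11, 19): e=[-3,73,-26] → ·
    (4,10)@(9, 21): e=[3,15,26] → #
    (5,10)@(11, 21): e=[-5,63,-14] → ·
    (4,11)@(9, 23): e=[1,5,38] → #
  covered (6 px):
    · · · · · · ·
    · · · · · · ·
    · · · · · · ·
    · · · · · · ·
    · · · · · · ·
    · · · # · · ·
    · · · # · · ·
    · · · · · · ·
    · · · · # · ·
    · · · · # · ·
    · · · · # · ·
    · · · · # · ·
T2:
  2·area = 111
  edge (3, 7)→(14, 20): d=(11,13) right/bottom  bias=-1
  edge (14, 20)→(8, 23): d=(-6,3) right/bottom  bias=-1
  edge (8, 23)→(3, 7): d=(-5,-16) top-left  bias=+0
    (1,3)@(3, 7): e=[0,111,0] → ·  [on edge]
    (2,5)@(5, 11): e=[18,81,12] → #
    (3,5)@(7, 11): e=[-8,75,44] → ·
    (2,6)@(5, 13): e=[40,69,2] → #
    (3,6)@(7, 13): e=[14,63,34] → #
    (4,6)@(9, 13): e=[-12,57,66] → ·
    (2,7)@(5, 15): e=[62,57,-8] → ·
    (3,7)@(7, 15): e=[36,51,24] → #
    (4,7)@(9, 15): e=[10,45,56] → #
    (5,7)@(11, 15): e=[-16,39,88] → ·
    (3,8)@(7, 17): e=[58,39,14] → #
    (5,8)@(11, 17): e=[6,27,78] → #
  covered (14 px):
    · · · · · · ·
    · · · · · · ·
    · · · · · · ·
    · · · · · · ·
    · · · · · · ·
    · · # · · · ·
    · · # # · · ·
    · · · # # · ·
    · · · # # # ·
    · · · # # # #
    · · · · # # ·
    · · · · · · ·
T3:
  2·area = 74  (B↔C swapped to make it positive)
  edge (0, 18)→(7, 5): d=(7,-13) top-left  bias=+0
  edge (7, 5)→(3, 23): d=(-4,18) right/bottom  bias=-1
  edge (3, 23)→(0, 18): d=(-3,-5) top-left  bias=+0
    (3,2)@(7, 5): e=[0,0,74] → ·  [on edge]
    (2,4)@(5, 9): e=[2,20,52] → #
    (3,4)@(7, 9): e=[28,-16,62] → ·
    (2,5)@(5, 11): e=[16,12,46] → #
    (3,5)@(7, 11): e=[42,-24,56] → ·
    (1,6)@(3, 13): e=[4,40,30] → #
    (3,6)@(7, 13): e=[56,-32,50] → ·
    (1,7)@(3, 15): e=[18,32,24] → #
    (2,7)@(5, 15): e=[44,-4,34] → ·
    (0,8)@(1, 17): e=[6,60,8] → #
    (2,8)@(5, 17): e=[58,-12,28] → ·
    (0,9)@(1, 19): e=[20,52,2] → #
    (1,11)@(3, 23): e=[74,0,0] → ·  [on edge]
  covered (10 px):
    · · · · · · ·
    · · · · · · ·
    · · · · · · ·
    · · · · · · ·
    · · # · · · ·
    · · # · · · ·
    · # # · · · ·
    · # · · · · ·
    # # · · · · ·
    # # · · · · ·
    · # · · · · ·
    · · · · · · ·
T4:
  2·area = 62
  edge (9, 22)→(6, 8): d=(-3,-14) top-left  bias=+0
  edge (6, 8)→(10, 6): d=(4,-2) top-left  bias=+0
  edge (10, 6)→(9, 22): d=(-1,16) right/bottom  bias=-1
    (4,3)@(9, 7): e=[45,2,15] → #
    (5,3)@(11, 7): e=[73,6,-17] → ·
    (3,4)@(7, 9): e=[11,6,45] → #
    (5,4)@(11, 9): e=[67,14,-19] → ·
    (3,5)@(7, 11): e=[5,14,43] → #
    (5,5)@(11, 11): e=[61,22,-21] → ·
    (3,6)@(7, 13): e=[-1,22,41] → ·
    (4,6)@(9, 13): e=[27,26,9] → #
    (5,6)@(11, 13): e=[55,30,-23] → ·
    (4,7)@(9, 15): e=[21,34,7] → #
    (5,7)@(11, 15): e=[49,38,-25] → ·
    (4,8)@(9, 17): e=[15,42,5] → #
  covered (10 px):
    · · · · · · ·
    · · · · · · ·
    · · · · · · ·
    · · · · # · ·
    · · · # # · ·
    · · · # # · ·
    · · · · # · ·
    · · · · # · ·
    · · · · # · ·
    · · · · # · ·
    · · · · # · ·
    · · · · · · ·

Final: [[3,5],[3,6],[4,8],[4,9],[4,10],[4,11]]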